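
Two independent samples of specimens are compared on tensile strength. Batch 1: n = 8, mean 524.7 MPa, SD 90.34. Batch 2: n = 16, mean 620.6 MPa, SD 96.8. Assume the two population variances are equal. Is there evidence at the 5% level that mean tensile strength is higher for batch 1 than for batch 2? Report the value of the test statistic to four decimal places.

Let group 1 = batch 1, group 2 = batch 2. H0: μ_1 = μ_2; H1: μ_1 > μ_2 (two-sample pooled-variance t-test, right-tailed).
s_p² = [(8−1)·90.34² + (16−1)·96.8²]/(8+16−2) = 8985.58
t = (524.7 − 620.6)/√[8985.58·(1/8 + 1/16)] = -2.3364
df = n₁ + n₂ − 2 = 22
p-value = P(T ≥ -2.3364) ≈ 0.9855
Since p ≈ 0.9855 > α = 0.05, fail to reject H0; the evidence is not statistically significant.

-2.3364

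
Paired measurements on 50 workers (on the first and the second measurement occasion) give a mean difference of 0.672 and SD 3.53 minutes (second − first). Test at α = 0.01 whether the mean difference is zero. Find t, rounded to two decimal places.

1.35

H0: μ_d = 0; H1: μ_d ≠ 0 (paired t-test on the differences, two-sided).
t = d̄/(s_d/√n) = 0.672/(3.53/√50) = 1.35
df = n − 1 = 49
Two-sided p-value ≈ 0.184
Since p ≈ 0.184 > α = 0.01, fail to reject H0; the evidence is not statistically significant.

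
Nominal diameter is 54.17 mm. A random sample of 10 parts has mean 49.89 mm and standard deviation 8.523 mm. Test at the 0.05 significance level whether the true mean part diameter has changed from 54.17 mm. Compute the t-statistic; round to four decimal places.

H0: μ = 54.17; H1: μ ≠ 54.17 (one-sample t-test, two-sided).
t = (x̄ − μ₀)/(s/√n) = (49.89 − 54.17)/(8.523/√10) = -1.5880
df = n − 1 = 9
Two-sided p-value ≈ 0.1467
Since p ≈ 0.1467 > α = 0.05, fail to reject H0; the evidence is not statistically significant.

-1.5880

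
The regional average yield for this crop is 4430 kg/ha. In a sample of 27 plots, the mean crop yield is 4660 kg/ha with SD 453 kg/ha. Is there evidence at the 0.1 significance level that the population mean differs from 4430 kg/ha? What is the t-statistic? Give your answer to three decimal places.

H0: μ = 4430; H1: μ ≠ 4430 (one-sample t-test, two-sided).
t = (x̄ − μ₀)/(s/√n) = (4660 − 4430)/(453/√27) = 2.638
df = n − 1 = 26
Two-sided p-value ≈ 0.0139
Since p ≈ 0.0139 < α = 0.1, reject H0; the evidence is statistically significant.

2.638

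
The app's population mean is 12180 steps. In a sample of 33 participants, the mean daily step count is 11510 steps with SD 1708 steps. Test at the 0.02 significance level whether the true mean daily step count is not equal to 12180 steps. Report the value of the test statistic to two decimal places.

-2.25

H0: μ = 12180; H1: μ ≠ 12180 (one-sample t-test, two-sided).
t = (x̄ − μ₀)/(s/√n) = (11510 − 12180)/(1708/√33) = -2.25
df = n − 1 = 32
Two-sided p-value ≈ 0.031
Since p ≈ 0.031 > α = 0.02, fail to reject H0; the data do not provide sufficient evidence against H0.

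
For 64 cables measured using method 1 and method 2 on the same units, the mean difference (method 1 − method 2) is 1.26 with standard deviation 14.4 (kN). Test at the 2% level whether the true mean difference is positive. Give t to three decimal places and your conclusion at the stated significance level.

t = 0.700; fail to reject H0

H0: μ_d = 0; H1: μ_d > 0 (paired t-test on the differences, right-tailed).
t = d̄/(s_d/√n) = 1.26/(14.4/√64) = 0.700
df = n − 1 = 63
p-value = P(T ≥ 0.700) ≈ 0.243
Since p ≈ 0.243 > α = 0.02, fail to reject H0; the data do not provide sufficient evidence against H0.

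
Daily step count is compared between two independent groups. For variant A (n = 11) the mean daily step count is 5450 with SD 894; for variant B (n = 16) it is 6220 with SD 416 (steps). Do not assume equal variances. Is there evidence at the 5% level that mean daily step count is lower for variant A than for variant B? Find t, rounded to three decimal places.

-2.665

Let group 1 = variant A, group 2 = variant B. H0: μ_1 = μ_2; H1: μ_1 < μ_2 (Welch's two-sample t-test, left-tailed).
t = (x̄_1 − x̄_2)/√(s_1²/n_1 + s_2²/n_2) = (5450 − 6220)/√(894²/11 + 416²/16) = -2.665
Welch–Satterthwaite df ≈ 13.01
p-value = P(T ≤ -2.665) ≈ 0.0097
Since p ≈ 0.0097 < α = 0.05, reject H0; the data support H1.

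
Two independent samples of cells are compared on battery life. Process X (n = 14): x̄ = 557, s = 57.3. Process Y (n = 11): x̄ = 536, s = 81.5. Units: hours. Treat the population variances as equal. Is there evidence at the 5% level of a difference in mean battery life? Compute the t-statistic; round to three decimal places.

0.757

Let group 1 = process X, group 2 = process Y. H0: μ_1 = μ_2; H1: μ_1 ≠ μ_2 (two-sample pooled-variance t-test, two-sided).
s_p² = [(14−1)·57.3² + (11−1)·81.5²]/(14+11−2) = 4743.71
t = (557 − 536)/√[4743.71·(1/14 + 1/11)] = 0.757
df = n₁ + n₂ − 2 = 23
Two-sided p-value ≈ 0.457
Since p ≈ 0.457 > α = 0.05, fail to reject H0; the data do not provide sufficient evidence against H0.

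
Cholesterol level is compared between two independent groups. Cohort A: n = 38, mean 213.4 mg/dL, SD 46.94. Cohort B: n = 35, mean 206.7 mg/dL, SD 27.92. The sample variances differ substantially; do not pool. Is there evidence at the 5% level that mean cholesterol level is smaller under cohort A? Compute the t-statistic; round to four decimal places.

Let group 1 = cohort A, group 2 = cohort B. H0: μ_1 = μ_2; H1: μ_1 < μ_2 (Welch's two-sample t-test, left-tailed).
t = (x̄_1 − x̄_2)/√(s_1²/n_1 + s_2²/n_2) = (213.4 − 206.7)/√(46.94²/38 + 27.92²/35) = 0.7479
Welch–Satterthwaite df ≈ 61.08
p-value = P(T ≤ 0.7479) ≈ 0.7713
Since p ≈ 0.7713 > α = 0.05, fail to reject H0; the evidence is not statistically significant.

0.7479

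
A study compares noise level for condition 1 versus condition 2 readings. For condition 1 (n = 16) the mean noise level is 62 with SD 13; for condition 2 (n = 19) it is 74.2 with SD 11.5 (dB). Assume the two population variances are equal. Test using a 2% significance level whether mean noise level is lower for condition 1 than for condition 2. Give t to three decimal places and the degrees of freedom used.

t = -2.946, df = 33

Let group 1 = condition 1, group 2 = condition 2. H0: μ_1 = μ_2; H1: μ_1 < μ_2 (two-sample pooled-variance t-test, left-tailed).
s_p² = [(16−1)·13² + (19−1)·11.5²]/(16+19−2) = 148.955
t = (62 − 74.2)/√[148.955·(1/16 + 1/19)] = -2.946
df = n₁ + n₂ − 2 = 33
p-value = P(T ≤ -2.946) ≈ 0.0029
Since p ≈ 0.0029 < α = 0.02, reject H0; the data support H1.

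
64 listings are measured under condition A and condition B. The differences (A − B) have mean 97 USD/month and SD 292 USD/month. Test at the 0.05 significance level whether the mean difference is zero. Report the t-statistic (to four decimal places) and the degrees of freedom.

t = 2.6575, df = 63

H0: μ_d = 0; H1: μ_d ≠ 0 (paired t-test on the differences, two-sided).
t = d̄/(s_d/√n) = 97/(292/√64) = 2.6575
df = n − 1 = 63
Two-sided p-value ≈ 0.010
Since p ≈ 0.010 < α = 0.05, reject H0; the evidence is statistically significant.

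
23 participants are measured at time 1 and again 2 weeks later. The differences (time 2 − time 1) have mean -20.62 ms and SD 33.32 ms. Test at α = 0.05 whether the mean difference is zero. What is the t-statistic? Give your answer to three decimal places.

-2.968

H0: μ_d = 0; H1: μ_d ≠ 0 (paired t-test on the differences, two-sided).
t = d̄/(s_d/√n) = -20.62/(33.32/√23) = -2.968
df = n − 1 = 22
Two-sided p-value ≈ 0.007
Since p ≈ 0.007 < α = 0.05, reject H0; the evidence is statistically significant.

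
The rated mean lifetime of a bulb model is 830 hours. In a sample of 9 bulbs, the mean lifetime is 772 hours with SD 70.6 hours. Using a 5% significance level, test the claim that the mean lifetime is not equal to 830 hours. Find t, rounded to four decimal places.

-2.4646

H0: μ = 830; H1: μ ≠ 830 (one-sample t-test, two-sided).
t = (x̄ − μ₀)/(s/√n) = (772 − 830)/(70.6/√9) = -2.4646
df = n − 1 = 8
Two-sided p-value ≈ 0.039
Since p ≈ 0.039 < α = 0.05, reject H0; the data support H1.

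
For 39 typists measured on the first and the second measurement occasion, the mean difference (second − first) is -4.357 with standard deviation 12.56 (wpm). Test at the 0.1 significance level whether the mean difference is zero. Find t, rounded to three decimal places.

-2.166

H0: μ_d = 0; H1: μ_d ≠ 0 (paired t-test on the differences, two-sided).
t = d̄/(s_d/√n) = -4.357/(12.56/√39) = -2.166
df = n − 1 = 38
Two-sided p-value ≈ 0.0366
Since p ≈ 0.0366 < α = 0.1, reject H0; the data support H1.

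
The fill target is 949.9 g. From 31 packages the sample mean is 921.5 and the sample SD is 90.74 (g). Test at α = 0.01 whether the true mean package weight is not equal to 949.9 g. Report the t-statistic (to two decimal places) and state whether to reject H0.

H0: μ = 949.9; H1: μ ≠ 949.9 (one-sample t-test, two-sided).
t = (x̄ − μ₀)/(s/√n) = (921.5 − 949.9)/(90.74/√31) = -1.74
df = n − 1 = 30
Two-sided p-value ≈ 0.0916
Since p ≈ 0.0916 > α = 0.01, fail to reject H0; the evidence is not statistically significant.

t = -1.74; fail to reject H0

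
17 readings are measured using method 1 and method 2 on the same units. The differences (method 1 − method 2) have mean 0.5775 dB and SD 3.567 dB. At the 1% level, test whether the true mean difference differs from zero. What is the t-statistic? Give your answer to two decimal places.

H0: μ_d = 0; H1: μ_d ≠ 0 (paired t-test on the differences, two-sided).
t = d̄/(s_d/√n) = 0.5775/(3.567/√17) = 0.67
df = n − 1 = 16
Two-sided p-value ≈ 0.5139
Since p ≈ 0.5139 > α = 0.01, fail to reject H0; the data do not provide sufficient evidence against H0.

0.67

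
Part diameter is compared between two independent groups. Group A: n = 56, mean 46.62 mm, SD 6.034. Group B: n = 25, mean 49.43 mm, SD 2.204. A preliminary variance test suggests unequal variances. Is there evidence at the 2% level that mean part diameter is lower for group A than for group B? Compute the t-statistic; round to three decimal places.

-3.058

Let group 1 = group A, group 2 = group B. H0: μ_1 = μ_2; H1: μ_1 < μ_2 (Welch's two-sample t-test, left-tailed).
t = (x̄_1 − x̄_2)/√(s_1²/n_1 + s_2²/n_2) = (46.62 − 49.43)/√(6.034²/56 + 2.204²/25) = -3.058
Welch–Satterthwaite df ≈ 77.02
p-value = P(T ≤ -3.058) ≈ 0.0015
Since p ≈ 0.0015 < α = 0.02, reject H0; the evidence is statistically significant.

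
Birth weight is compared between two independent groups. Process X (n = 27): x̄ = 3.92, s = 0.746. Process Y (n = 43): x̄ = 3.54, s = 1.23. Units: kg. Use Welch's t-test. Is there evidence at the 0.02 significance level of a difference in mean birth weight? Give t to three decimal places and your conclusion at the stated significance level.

Let group 1 = process X, group 2 = process Y. H0: μ_1 = μ_2; H1: μ_1 ≠ μ_2 (Welch's two-sample t-test, two-sided).
t = (x̄_1 − x̄_2)/√(s_1²/n_1 + s_2²/n_2) = (3.92 − 3.54)/√(0.746²/27 + 1.23²/43) = 1.609
Welch–Satterthwaite df ≈ 67.95
Two-sided p-value ≈ 0.1123
Since p ≈ 0.1123 > α = 0.02, fail to reject H0; the evidence is not statistically significant.

t = 1.609; fail to reject H0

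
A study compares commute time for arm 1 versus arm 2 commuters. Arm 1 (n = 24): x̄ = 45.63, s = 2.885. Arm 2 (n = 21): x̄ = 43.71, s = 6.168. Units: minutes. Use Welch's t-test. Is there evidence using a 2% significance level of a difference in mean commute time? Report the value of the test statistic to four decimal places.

Let group 1 = arm 1, group 2 = arm 2. H0: μ_1 = μ_2; H1: μ_1 ≠ μ_2 (Welch's two-sample t-test, two-sided).
t = (x̄_1 − x̄_2)/√(s_1²/n_1 + s_2²/n_2) = (45.63 − 43.71)/√(2.885²/24 + 6.168²/21) = 1.3069
Welch–Satterthwaite df ≈ 27.51
Two-sided p-value ≈ 0.2021
Since p ≈ 0.2021 > α = 0.02, fail to reject H0; the data do not provide sufficient evidence against H0.

1.3069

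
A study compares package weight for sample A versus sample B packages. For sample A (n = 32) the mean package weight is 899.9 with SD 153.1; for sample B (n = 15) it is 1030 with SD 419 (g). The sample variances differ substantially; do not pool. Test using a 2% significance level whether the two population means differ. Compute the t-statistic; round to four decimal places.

Let group 1 = sample A, group 2 = sample B. H0: μ_1 = μ_2; H1: μ_1 ≠ μ_2 (Welch's two-sample t-test, two-sided).
t = (x̄_1 − x̄_2)/√(s_1²/n_1 + s_2²/n_2) = (899.9 − 1030)/√(153.1²/32 + 419²/15) = -1.1666
Welch–Satterthwaite df ≈ 15.78
Two-sided p-value ≈ 0.2607
Since p ≈ 0.2607 > α = 0.02, fail to reject H0; the data do not provide sufficient evidence against H0.

-1.1666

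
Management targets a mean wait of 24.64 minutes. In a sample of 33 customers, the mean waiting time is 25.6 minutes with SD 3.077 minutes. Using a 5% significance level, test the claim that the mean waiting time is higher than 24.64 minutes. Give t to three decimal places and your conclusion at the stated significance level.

H0: μ = 24.64; H1: μ > 24.64 (one-sample t-test, right-tailed).
t = (x̄ − μ₀)/(s/√n) = (25.6 − 24.64)/(3.077/√33) = 1.792
df = n − 1 = 32
p-value = P(T ≥ 1.792) ≈ 0.0413
Since p ≈ 0.0413 < α = 0.05, reject H0; the data support H1.

t = 1.792; reject H0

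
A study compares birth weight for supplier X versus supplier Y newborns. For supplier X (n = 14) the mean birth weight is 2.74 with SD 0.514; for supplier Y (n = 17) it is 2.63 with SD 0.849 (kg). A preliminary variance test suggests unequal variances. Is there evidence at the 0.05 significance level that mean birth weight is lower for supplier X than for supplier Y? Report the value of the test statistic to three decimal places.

0.444

Let group 1 = supplier X, group 2 = supplier Y. H0: μ_1 = μ_2; H1: μ_1 < μ_2 (Welch's two-sample t-test, left-tailed).
t = (x̄_1 − x̄_2)/√(s_1²/n_1 + s_2²/n_2) = (2.74 − 2.63)/√(0.514²/14 + 0.849²/17) = 0.444
Welch–Satterthwaite df ≈ 26.86
p-value = P(T ≤ 0.444) ≈ 0.670
Since p ≈ 0.670 > α = 0.05, fail to reject H0; the data do not provide sufficient evidence against H0.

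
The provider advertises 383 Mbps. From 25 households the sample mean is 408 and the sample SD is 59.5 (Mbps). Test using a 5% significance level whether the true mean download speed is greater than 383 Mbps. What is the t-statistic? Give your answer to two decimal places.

2.10

H0: μ = 383; H1: μ > 383 (one-sample t-test, right-tailed).
t = (x̄ − μ₀)/(s/√n) = (408 − 383)/(59.5/√25) = 2.10
df = n − 1 = 24
p-value = P(T ≥ 2.10) ≈ 0.0232
Since p ≈ 0.0232 < α = 0.05, reject H0; the evidence is statistically significant.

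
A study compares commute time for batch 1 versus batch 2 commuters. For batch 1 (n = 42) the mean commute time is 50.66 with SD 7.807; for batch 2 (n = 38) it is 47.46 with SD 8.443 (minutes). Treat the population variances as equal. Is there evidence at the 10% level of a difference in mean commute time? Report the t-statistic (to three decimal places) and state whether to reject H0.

t = 1.761; reject H0

Let group 1 = batch 1, group 2 = batch 2. H0: μ_1 = μ_2; H1: μ_1 ≠ μ_2 (two-sample pooled-variance t-test, two-sided).
s_p² = [(42−1)·7.807² + (38−1)·8.443²]/(42+38−2) = 65.8517
t = (50.66 − 47.46)/√[65.8517·(1/42 + 1/38)] = 1.761
df = n₁ + n₂ − 2 = 78
Two-sided p-value ≈ 0.082
Since p ≈ 0.082 < α = 0.1, reject H0; the data support H1.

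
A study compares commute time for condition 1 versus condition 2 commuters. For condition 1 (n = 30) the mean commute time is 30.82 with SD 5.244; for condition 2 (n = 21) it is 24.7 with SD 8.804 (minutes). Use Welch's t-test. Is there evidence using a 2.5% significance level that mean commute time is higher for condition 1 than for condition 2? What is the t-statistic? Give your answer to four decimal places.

2.8511

Let group 1 = condition 1, group 2 = condition 2. H0: μ_1 = μ_2; H1: μ_1 > μ_2 (Welch's two-sample t-test, right-tailed).
t = (x̄_1 − x̄_2)/√(s_1²/n_1 + s_2²/n_2) = (30.82 − 24.7)/√(5.244²/30 + 8.804²/21) = 2.8511
Welch–Satterthwaite df ≈ 29.90
p-value = P(T ≥ 2.8511) ≈ 0.0039
Since p ≈ 0.0039 < α = 0.025, reject H0; the data support H1.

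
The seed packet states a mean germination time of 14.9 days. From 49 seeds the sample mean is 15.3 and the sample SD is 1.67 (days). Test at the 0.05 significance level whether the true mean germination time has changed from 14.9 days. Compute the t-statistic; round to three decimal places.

H0: μ = 14.9; H1: μ ≠ 14.9 (one-sample t-test, two-sided).
t = (x̄ − μ₀)/(s/√n) = (15.3 − 14.9)/(1.67/√49) = 1.677
df = n − 1 = 48
Two-sided p-value ≈ 0.100
Since p ≈ 0.100 > α = 0.05, fail to reject H0; the data do not provide sufficient evidence against H0.

1.677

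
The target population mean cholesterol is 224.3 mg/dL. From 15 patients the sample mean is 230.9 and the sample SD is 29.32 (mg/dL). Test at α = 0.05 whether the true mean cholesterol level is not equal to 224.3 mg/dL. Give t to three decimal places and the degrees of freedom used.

H0: μ = 224.3; H1: μ ≠ 224.3 (one-sample t-test, two-sided).
t = (x̄ − μ₀)/(s/√n) = (230.9 − 224.3)/(29.32/√15) = 0.872
df = n − 1 = 14
Two-sided p-value ≈ 0.3980
Since p ≈ 0.3980 > α = 0.05, fail to reject H0; the data do not provide sufficient evidence against H0.

t = 0.872, df = 14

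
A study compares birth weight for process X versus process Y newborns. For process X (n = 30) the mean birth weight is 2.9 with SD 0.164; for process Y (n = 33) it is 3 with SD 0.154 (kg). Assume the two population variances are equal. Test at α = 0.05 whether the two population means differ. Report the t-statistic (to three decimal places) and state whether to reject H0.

t = -2.496; reject H0

Let group 1 = process X, group 2 = process Y. H0: μ_1 = μ_2; H1: μ_1 ≠ μ_2 (two-sample pooled-variance t-test, two-sided).
s_p² = [(30−1)·0.164² + (33−1)·0.154²]/(30+33−2) = 0.0252278
t = (2.9 − 3)/√[0.0252278·(1/30 + 1/33)] = -2.496
df = n₁ + n₂ − 2 = 61
Two-sided p-value ≈ 0.015
Since p ≈ 0.015 < α = 0.05, reject H0; the data support H1.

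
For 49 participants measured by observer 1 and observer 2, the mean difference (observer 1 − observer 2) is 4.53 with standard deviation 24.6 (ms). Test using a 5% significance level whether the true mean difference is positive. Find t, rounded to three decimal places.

H0: μ_d = 0; H1: μ_d > 0 (paired t-test on the differences, right-tailed).
t = d̄/(s_d/√n) = 4.53/(24.6/√49) = 1.289
df = n − 1 = 48
p-value = P(T ≥ 1.289) ≈ 0.1018
Since p ≈ 0.1018 > α = 0.05, fail to reject H0; the data do not provide sufficient evidence against H0.

1.289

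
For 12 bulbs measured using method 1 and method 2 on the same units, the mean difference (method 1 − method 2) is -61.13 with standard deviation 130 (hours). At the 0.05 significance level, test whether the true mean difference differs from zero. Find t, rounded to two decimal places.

-1.63

H0: μ_d = 0; H1: μ_d ≠ 0 (paired t-test on the differences, two-sided).
t = d̄/(s_d/√n) = -61.13/(130/√12) = -1.63
df = n − 1 = 11
Two-sided p-value ≈ 0.1316
Since p ≈ 0.1316 > α = 0.05, fail to reject H0; the data do not provide sufficient evidence against H0.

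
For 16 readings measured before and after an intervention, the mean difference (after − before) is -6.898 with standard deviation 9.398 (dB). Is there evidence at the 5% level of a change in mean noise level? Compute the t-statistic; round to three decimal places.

-2.936

H0: μ_d = 0; H1: μ_d ≠ 0 (paired t-test on the differences, two-sided).
t = d̄/(s_d/√n) = -6.898/(9.398/√16) = -2.936
df = n − 1 = 15
Two-sided p-value ≈ 0.0102
Since p ≈ 0.0102 < α = 0.05, reject H0; the evidence is statistically significant.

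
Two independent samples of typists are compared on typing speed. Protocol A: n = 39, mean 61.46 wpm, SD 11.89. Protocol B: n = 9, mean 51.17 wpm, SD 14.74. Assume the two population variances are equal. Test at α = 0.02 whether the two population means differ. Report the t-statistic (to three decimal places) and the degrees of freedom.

t = 2.238, df = 46

Let group 1 = protocol A, group 2 = protocol B. H0: μ_1 = μ_2; H1: μ_1 ≠ μ_2 (two-sample pooled-variance t-test, two-sided).
s_p² = [(39−1)·11.89² + (9−1)·14.74²]/(39+9−2) = 154.571
t = (61.46 − 51.17)/√[154.571·(1/39 + 1/9)] = 2.238
df = n₁ + n₂ − 2 = 46
Two-sided p-value ≈ 0.0301
Since p ≈ 0.0301 > α = 0.02, fail to reject H0; the evidence is not statistically significant.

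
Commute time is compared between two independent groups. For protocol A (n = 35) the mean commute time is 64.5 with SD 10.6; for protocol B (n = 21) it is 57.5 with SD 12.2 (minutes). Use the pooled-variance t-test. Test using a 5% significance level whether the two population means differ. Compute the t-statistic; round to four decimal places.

Let group 1 = protocol A, group 2 = protocol B. H0: μ_1 = μ_2; H1: μ_1 ≠ μ_2 (two-sample pooled-variance t-test, two-sided).
s_p² = [(35−1)·10.6² + (21−1)·12.2²]/(35+21−2) = 125.871
t = (64.5 − 57.5)/√[125.871·(1/35 + 1/21)] = 2.2604
df = n₁ + n₂ − 2 = 54
Two-sided p-value ≈ 0.0279
Since p ≈ 0.0279 < α = 0.05, reject H0; the evidence is statistically significant.

2.2604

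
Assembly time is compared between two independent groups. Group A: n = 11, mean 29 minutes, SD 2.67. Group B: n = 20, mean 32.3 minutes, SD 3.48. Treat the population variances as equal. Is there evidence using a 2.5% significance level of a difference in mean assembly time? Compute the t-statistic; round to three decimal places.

Let group 1 = group A, group 2 = group B. H0: μ_1 = μ_2; H1: μ_1 ≠ μ_2 (two-sample pooled-variance t-test, two-sided).
s_p² = [(11−1)·2.67² + (20−1)·3.48²]/(11+20−2) = 10.3926
t = (29 − 32.3)/√[10.3926·(1/11 + 1/20)] = -2.727
df = n₁ + n₂ − 2 = 29
Two-sided p-value ≈ 0.0107
Since p ≈ 0.0107 < α = 0.025, reject H0; the evidence is statistically significant.

-2.727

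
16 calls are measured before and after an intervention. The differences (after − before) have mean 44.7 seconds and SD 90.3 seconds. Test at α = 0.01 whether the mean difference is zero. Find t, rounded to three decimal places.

H0: μ_d = 0; H1: μ_d ≠ 0 (paired t-test on the differences, two-sided).
t = d̄/(s_d/√n) = 44.7/(90.3/√16) = 1.980
df = n − 1 = 15
Two-sided p-value ≈ 0.0663
Since p ≈ 0.0663 > α = 0.01, fail to reject H0; the evidence is not statistically significant.

1.980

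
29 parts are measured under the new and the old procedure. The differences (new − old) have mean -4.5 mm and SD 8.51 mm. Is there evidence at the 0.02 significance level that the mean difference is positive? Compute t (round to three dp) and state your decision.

H0: μ_d = 0; H1: μ_d > 0 (paired t-test on the differences, right-tailed).
t = d̄/(s_d/√n) = -4.5/(8.51/√29) = -2.848
df = n − 1 = 28
p-value = P(T ≥ -2.848) ≈ 0.996
Since p ≈ 0.996 > α = 0.02, fail to reject H0; the data do not provide sufficient evidence against H0.

t = -2.848; fail to reject H0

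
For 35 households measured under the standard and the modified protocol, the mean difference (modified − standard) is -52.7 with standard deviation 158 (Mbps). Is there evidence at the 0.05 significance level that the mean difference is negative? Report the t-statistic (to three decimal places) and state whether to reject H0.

H0: μ_d = 0; H1: μ_d < 0 (paired t-test on the differences, left-tailed).
t = d̄/(s_d/√n) = -52.7/(158/√35) = -1.973
df = n − 1 = 34
p-value = P(T ≤ -1.973) ≈ 0.0283
Since p ≈ 0.0283 < α = 0.05, reject H0; the evidence is statistically significant.

t = -1.973; reject H0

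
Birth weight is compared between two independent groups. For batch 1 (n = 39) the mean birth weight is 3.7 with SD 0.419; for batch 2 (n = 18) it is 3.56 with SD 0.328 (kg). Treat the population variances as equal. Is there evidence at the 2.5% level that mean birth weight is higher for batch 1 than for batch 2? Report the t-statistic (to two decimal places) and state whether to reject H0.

Let group 1 = batch 1, group 2 = batch 2. H0: μ_1 = μ_2; H1: μ_1 > μ_2 (two-sample pooled-variance t-test, right-tailed).
s_p² = [(39−1)·0.419² + (18−1)·0.328²]/(39+18−2) = 0.15455
t = (3.7 − 3.56)/√[0.15455·(1/39 + 1/18)] = 1.25
df = n₁ + n₂ − 2 = 55
p-value = P(T ≥ 1.25) ≈ 0.108
Since p ≈ 0.108 > α = 0.025, fail to reject H0; the evidence is not statistically significant.

t = 1.25; fail to reject H0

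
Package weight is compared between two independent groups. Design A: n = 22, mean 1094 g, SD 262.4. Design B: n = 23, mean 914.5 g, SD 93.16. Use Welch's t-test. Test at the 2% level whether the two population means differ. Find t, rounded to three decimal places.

3.031

Let group 1 = design A, group 2 = design B. H0: μ_1 = μ_2; H1: μ_1 ≠ μ_2 (Welch's two-sample t-test, two-sided).
t = (x̄_1 − x̄_2)/√(s_1²/n_1 + s_2²/n_2) = (1094 − 914.5)/√(262.4²/22 + 93.16²/23) = 3.031
Welch–Satterthwaite df ≈ 26.01
Two-sided p-value ≈ 0.005
Since p ≈ 0.005 < α = 0.02, reject H0; the data support H1.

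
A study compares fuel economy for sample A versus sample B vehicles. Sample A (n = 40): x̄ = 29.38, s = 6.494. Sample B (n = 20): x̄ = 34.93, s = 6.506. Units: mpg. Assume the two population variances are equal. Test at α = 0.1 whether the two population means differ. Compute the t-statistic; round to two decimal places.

Let group 1 = sample A, group 2 = sample B. H0: μ_1 = μ_2; H1: μ_1 ≠ μ_2 (two-sample pooled-variance t-test, two-sided).
s_p² = [(40−1)·6.494² + (20−1)·6.506²]/(40+20−2) = 42.2231
t = (29.38 − 34.93)/√[42.2231·(1/40 + 1/20)] = -3.12
df = n₁ + n₂ − 2 = 58
Two-sided p-value ≈ 0.003
Since p ≈ 0.003 < α = 0.1, reject H0; the data support H1.

-3.12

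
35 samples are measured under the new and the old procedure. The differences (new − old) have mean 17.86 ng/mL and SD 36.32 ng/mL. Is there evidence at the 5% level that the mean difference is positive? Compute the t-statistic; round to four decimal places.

H0: μ_d = 0; H1: μ_d > 0 (paired t-test on the differences, right-tailed).
t = d̄/(s_d/√n) = 17.86/(36.32/√35) = 2.9092
df = n − 1 = 34
p-value = P(T ≥ 2.9092) ≈ 0.003
Since p ≈ 0.003 < α = 0.05, reject H0; the data support H1.

2.9092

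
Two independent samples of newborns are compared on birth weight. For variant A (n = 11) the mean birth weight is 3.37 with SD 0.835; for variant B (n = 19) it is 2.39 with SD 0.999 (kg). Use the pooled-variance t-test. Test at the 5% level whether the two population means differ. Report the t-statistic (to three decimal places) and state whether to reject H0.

t = 2.741; reject H0

Let group 1 = variant A, group 2 = variant B. H0: μ_1 = μ_2; H1: μ_1 ≠ μ_2 (two-sample pooled-variance t-test, two-sided).
s_p² = [(11−1)·0.835² + (19−1)·0.999²]/(11+19−2) = 0.890581
t = (3.37 − 2.39)/√[0.890581·(1/11 + 1/19)] = 2.741
df = n₁ + n₂ − 2 = 28
Two-sided p-value ≈ 0.0105
Since p ≈ 0.0105 < α = 0.05, reject H0; the data support H1.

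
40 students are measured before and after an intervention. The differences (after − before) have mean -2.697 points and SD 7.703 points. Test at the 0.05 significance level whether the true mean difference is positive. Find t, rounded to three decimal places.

H0: μ_d = 0; H1: μ_d > 0 (paired t-test on the differences, right-tailed).
t = d̄/(s_d/√n) = -2.697/(7.703/√40) = -2.214
df = n − 1 = 39
p-value = P(T ≥ -2.214) ≈ 0.984
Since p ≈ 0.984 > α = 0.05, fail to reject H0; the data do not provide sufficient evidence against H0.

-2.214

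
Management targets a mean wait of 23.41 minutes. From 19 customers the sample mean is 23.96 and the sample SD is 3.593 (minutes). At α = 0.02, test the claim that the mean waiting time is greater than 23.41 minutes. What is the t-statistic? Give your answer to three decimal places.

H0: μ = 23.41; H1: μ > 23.41 (one-sample t-test, right-tailed).
t = (x̄ − μ₀)/(s/√n) = (23.96 − 23.41)/(3.593/√19) = 0.667
df = n − 1 = 18
p-value = P(T ≥ 0.667) ≈ 0.2565
Since p ≈ 0.2565 > α = 0.02, fail to reject H0; the data do not provide sufficient evidence against H0.

0.667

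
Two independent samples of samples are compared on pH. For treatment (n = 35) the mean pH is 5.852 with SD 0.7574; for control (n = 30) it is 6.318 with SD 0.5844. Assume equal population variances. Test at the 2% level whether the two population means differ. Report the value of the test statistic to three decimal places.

-2.741

Let group 1 = treatment, group 2 = control. H0: μ_1 = μ_2; H1: μ_1 ≠ μ_2 (two-sample pooled-variance t-test, two-sided).
s_p² = [(35−1)·0.7574² + (30−1)·0.5844²]/(35+30−2) = 0.466801
t = (5.852 − 6.318)/√[0.466801·(1/35 + 1/30)] = -2.741
df = n₁ + n₂ − 2 = 63
Two-sided p-value ≈ 0.0080
Since p ≈ 0.0080 < α = 0.02, reject H0; the data support H1.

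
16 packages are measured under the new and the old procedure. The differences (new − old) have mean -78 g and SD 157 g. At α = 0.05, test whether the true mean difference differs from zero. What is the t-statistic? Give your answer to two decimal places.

-1.99

H0: μ_d = 0; H1: μ_d ≠ 0 (paired t-test on the differences, two-sided).
t = d̄/(s_d/√n) = -78/(157/√16) = -1.99
df = n − 1 = 15
Two-sided p-value ≈ 0.0655
Since p ≈ 0.0655 > α = 0.05, fail to reject H0; the data do not provide sufficient evidence against H0.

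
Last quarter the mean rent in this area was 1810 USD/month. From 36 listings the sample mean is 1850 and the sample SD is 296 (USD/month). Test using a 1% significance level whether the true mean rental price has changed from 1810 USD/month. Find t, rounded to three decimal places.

H0: μ = 1810; H1: μ ≠ 1810 (one-sample t-test, two-sided).
t = (x̄ − μ₀)/(s/√n) = (1850 − 1810)/(296/√36) = 0.811
df = n − 1 = 35
Two-sided p-value ≈ 0.423
Since p ≈ 0.423 > α = 0.01, fail to reject H0; the data do not provide sufficient evidence against H0.

0.811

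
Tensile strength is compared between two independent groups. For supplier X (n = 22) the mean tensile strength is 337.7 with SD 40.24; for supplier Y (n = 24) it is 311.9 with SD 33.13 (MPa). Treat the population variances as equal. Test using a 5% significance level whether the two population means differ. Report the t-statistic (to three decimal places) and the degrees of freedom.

Let group 1 = supplier X, group 2 = supplier Y. H0: μ_1 = μ_2; H1: μ_1 ≠ μ_2 (two-sample pooled-variance t-test, two-sided).
s_p² = [(22−1)·40.24² + (24−1)·33.13²]/(22+24−2) = 1346.57
t = (337.7 − 311.9)/√[1346.57·(1/22 + 1/24)] = 2.382
df = n₁ + n₂ − 2 = 44
Two-sided p-value ≈ 0.0216
Since p ≈ 0.0216 < α = 0.05, reject H0; the data support H1.

t = 2.382, df = 44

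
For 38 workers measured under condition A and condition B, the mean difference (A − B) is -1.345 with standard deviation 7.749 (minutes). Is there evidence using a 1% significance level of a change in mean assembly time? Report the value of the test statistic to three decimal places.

H0: μ_d = 0; H1: μ_d ≠ 0 (paired t-test on the differences, two-sided).
t = d̄/(s_d/√n) = -1.345/(7.749/√38) = -1.070
df = n − 1 = 37
Two-sided p-value ≈ 0.2916
Since p ≈ 0.2916 > α = 0.01, fail to reject H0; the evidence is not statistically significant.

-1.070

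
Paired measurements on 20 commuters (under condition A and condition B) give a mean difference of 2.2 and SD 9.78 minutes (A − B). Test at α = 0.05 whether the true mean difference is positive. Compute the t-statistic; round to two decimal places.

H0: μ_d = 0; H1: μ_d > 0 (paired t-test on the differences, right-tailed).
t = d̄/(s_d/√n) = 2.2/(9.78/√20) = 1.01
df = n − 1 = 19
p-value = P(T ≥ 1.01) ≈ 0.1635
Since p ≈ 0.1635 > α = 0.05, fail to reject H0; the evidence is not statistically significant.

1.01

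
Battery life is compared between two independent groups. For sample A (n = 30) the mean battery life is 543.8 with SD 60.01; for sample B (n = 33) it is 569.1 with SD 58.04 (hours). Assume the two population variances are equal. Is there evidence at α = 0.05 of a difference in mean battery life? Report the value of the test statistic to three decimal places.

Let group 1 = sample A, group 2 = sample B. H0: μ_1 = μ_2; H1: μ_1 ≠ μ_2 (two-sample pooled-variance t-test, two-sided).
s_p² = [(30−1)·60.01² + (33−1)·58.04²]/(30+33−2) = 3479.2
t = (543.8 − 569.1)/√[3479.2·(1/30 + 1/33)] = -1.700
df = n₁ + n₂ − 2 = 61
Two-sided p-value ≈ 0.094
Since p ≈ 0.094 > α = 0.05, fail to reject H0; the data do not provide sufficient evidence against H0.

-1.700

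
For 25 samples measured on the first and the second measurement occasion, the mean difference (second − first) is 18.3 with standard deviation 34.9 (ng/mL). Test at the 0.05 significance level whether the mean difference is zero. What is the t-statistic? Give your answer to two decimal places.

2.62

H0: μ_d = 0; H1: μ_d ≠ 0 (paired t-test on the differences, two-sided).
t = d̄/(s_d/√n) = 18.3/(34.9/√25) = 2.62
df = n − 1 = 24
Two-sided p-value ≈ 0.015
Since p ≈ 0.015 < α = 0.05, reject H0; the data support H1.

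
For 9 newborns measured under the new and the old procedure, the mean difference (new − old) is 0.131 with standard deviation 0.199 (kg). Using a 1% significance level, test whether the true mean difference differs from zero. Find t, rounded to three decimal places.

1.975

H0: μ_d = 0; H1: μ_d ≠ 0 (paired t-test on the differences, two-sided).
t = d̄/(s_d/√n) = 0.131/(0.199/√9) = 1.975
df = n − 1 = 8
Two-sided p-value ≈ 0.084
Since p ≈ 0.084 > α = 0.01, fail to reject H0; the evidence is not statistically significant.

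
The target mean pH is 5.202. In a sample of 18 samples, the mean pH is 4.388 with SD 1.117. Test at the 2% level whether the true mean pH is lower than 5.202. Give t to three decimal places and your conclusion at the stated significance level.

H0: μ = 5.202; H1: μ < 5.202 (one-sample t-test, left-tailed).
t = (x̄ − μ₀)/(s/√n) = (4.388 − 5.202)/(1.117/√18) = -3.092
df = n − 1 = 17
p-value = P(T ≤ -3.092) ≈ 0.0033
Since p ≈ 0.0033 < α = 0.02, reject H0; the data support H1.

t = -3.092; reject H0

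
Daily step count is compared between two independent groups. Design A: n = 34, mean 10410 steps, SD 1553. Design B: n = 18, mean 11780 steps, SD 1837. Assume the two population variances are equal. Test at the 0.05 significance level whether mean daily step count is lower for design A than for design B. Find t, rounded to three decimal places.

Let group 1 = design A, group 2 = design B. H0: μ_1 = μ_2; H1: μ_1 < μ_2 (two-sample pooled-variance t-test, left-tailed).
s_p² = [(34−1)·1553² + (18−1)·1837²]/(34+18−2) = 2739150
t = (10410 − 11780)/√[2739150·(1/34 + 1/18)] = -2.840
df = n₁ + n₂ − 2 = 50
p-value = P(T ≤ -2.840) ≈ 0.003
Since p ≈ 0.003 < α = 0.05, reject H0; the data support H1.

-2.840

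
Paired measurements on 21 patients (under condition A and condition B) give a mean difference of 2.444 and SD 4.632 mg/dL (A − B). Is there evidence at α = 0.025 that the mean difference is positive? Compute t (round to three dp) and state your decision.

H0: μ_d = 0; H1: μ_d > 0 (paired t-test on the differences, right-tailed).
t = d̄/(s_d/√n) = 2.444/(4.632/√21) = 2.418
df = n − 1 = 20
p-value = P(T ≥ 2.418) ≈ 0.0126
Since p ≈ 0.0126 < α = 0.025, reject H0; the evidence is statistically significant.

t = 2.418; reject H0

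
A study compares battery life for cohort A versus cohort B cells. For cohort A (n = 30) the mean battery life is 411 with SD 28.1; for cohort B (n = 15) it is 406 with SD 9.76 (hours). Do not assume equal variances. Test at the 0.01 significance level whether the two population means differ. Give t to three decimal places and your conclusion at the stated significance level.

t = 0.875; fail to reject H0

Let group 1 = cohort A, group 2 = cohort B. H0: μ_1 = μ_2; H1: μ_1 ≠ μ_2 (Welch's two-sample t-test, two-sided).
t = (x̄_1 − x̄_2)/√(s_1²/n_1 + s_2²/n_2) = (411 − 406)/√(28.1²/30 + 9.76²/15) = 0.875
Welch–Satterthwaite df ≈ 39.87
Two-sided p-value ≈ 0.387
Since p ≈ 0.387 > α = 0.01, fail to reject H0; the evidence is not statistically significant.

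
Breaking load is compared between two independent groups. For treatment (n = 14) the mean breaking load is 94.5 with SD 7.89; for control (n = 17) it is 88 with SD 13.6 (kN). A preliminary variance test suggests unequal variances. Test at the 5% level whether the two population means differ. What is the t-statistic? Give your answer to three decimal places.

Let group 1 = treatment, group 2 = control. H0: μ_1 = μ_2; H1: μ_1 ≠ μ_2 (Welch's two-sample t-test, two-sided).
t = (x̄_1 − x̄_2)/√(s_1²/n_1 + s_2²/n_2) = (94.5 − 88)/√(7.89²/14 + 13.6²/17) = 1.660
Welch–Satterthwaite df ≈ 26.34
Two-sided p-value ≈ 0.1087
Since p ≈ 0.1087 > α = 0.05, fail to reject H0; the data do not provide sufficient evidence against H0.

1.660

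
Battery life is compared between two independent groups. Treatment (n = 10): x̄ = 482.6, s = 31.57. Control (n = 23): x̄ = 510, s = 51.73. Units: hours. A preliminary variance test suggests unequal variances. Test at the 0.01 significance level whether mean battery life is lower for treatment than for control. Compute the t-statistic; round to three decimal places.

Let group 1 = treatment, group 2 = control. H0: μ_1 = μ_2; H1: μ_1 < μ_2 (Welch's two-sample t-test, left-tailed).
t = (x̄_1 − x̄_2)/√(s_1²/n_1 + s_2²/n_2) = (482.6 − 510)/√(31.57²/10 + 51.73²/23) = -1.864
Welch–Satterthwaite df ≈ 27.14
p-value = P(T ≤ -1.864) ≈ 0.0366
Since p ≈ 0.0366 > α = 0.01, fail to reject H0; the evidence is not statistically significant.

-1.864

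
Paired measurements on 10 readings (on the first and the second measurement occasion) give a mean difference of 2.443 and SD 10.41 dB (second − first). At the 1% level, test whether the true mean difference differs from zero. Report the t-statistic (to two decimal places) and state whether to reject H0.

t = 0.74; fail to reject H0

H0: μ_d = 0; H1: μ_d ≠ 0 (paired t-test on the differences, two-sided).
t = d̄/(s_d/√n) = 2.443/(10.41/√10) = 0.74
df = n − 1 = 9
Two-sided p-value ≈ 0.477
Since p ≈ 0.477 > α = 0.01, fail to reject H0; the data do not provide sufficient evidence against H0.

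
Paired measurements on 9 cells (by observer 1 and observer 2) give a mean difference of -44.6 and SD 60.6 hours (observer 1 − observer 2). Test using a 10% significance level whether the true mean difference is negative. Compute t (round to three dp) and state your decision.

t = -2.208; reject H0

H0: μ_d = 0; H1: μ_d < 0 (paired t-test on the differences, left-tailed).
t = d̄/(s_d/√n) = -44.6/(60.6/√9) = -2.208
df = n − 1 = 8
p-value = P(T ≤ -2.208) ≈ 0.0291
Since p ≈ 0.0291 < α = 0.1, reject H0; the data support H1.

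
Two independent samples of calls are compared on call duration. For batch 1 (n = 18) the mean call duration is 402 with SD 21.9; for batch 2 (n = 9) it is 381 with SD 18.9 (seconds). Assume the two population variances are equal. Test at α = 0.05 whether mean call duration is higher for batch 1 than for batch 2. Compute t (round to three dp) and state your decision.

t = 2.451; reject H0

Let group 1 = batch 1, group 2 = batch 2. H0: μ_1 = μ_2; H1: μ_1 > μ_2 (two-sample pooled-variance t-test, right-tailed).
s_p² = [(18−1)·21.9² + (9−1)·18.9²]/(18+9−2) = 440.442
t = (402 − 381)/√[440.442·(1/18 + 1/9)] = 2.451
df = n₁ + n₂ − 2 = 25
p-value = P(T ≥ 2.451) ≈ 0.0108
Since p ≈ 0.0108 < α = 0.05, reject H0; the data support H1.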